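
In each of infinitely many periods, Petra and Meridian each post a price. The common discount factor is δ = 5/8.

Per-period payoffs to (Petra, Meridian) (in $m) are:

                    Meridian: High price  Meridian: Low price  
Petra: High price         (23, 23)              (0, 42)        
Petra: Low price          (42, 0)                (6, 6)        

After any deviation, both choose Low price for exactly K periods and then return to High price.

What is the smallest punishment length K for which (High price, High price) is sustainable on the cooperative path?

3

No profitable deviation requires (23−6)(δ+…+δ^K) ≥ 42−23, i.e. δ+…+δ^K ≥ 19/17 ≈ 1.1176.
With δ = 5/8, the partial sums are K=1: 0.6250, K=2: 1.0156, K=3: 1.2598.
K = 3 is the first length at which the sum reaches 1.1176.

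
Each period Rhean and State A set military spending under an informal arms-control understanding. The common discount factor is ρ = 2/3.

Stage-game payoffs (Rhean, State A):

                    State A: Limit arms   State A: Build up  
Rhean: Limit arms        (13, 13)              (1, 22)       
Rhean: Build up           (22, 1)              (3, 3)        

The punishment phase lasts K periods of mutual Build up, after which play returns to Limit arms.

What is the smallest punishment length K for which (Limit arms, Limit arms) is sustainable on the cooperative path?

2

No profitable deviation requires (13−3)(ρ+…+ρ^K) ≥ 22−13, i.e. ρ+…+ρ^K ≥ 9/10 ≈ 0.9000.
With ρ = 2/3, the partial sums are K=1: 0.6667, K=2: 1.1111.
K = 2 is the first length at which the sum reaches 0.9000.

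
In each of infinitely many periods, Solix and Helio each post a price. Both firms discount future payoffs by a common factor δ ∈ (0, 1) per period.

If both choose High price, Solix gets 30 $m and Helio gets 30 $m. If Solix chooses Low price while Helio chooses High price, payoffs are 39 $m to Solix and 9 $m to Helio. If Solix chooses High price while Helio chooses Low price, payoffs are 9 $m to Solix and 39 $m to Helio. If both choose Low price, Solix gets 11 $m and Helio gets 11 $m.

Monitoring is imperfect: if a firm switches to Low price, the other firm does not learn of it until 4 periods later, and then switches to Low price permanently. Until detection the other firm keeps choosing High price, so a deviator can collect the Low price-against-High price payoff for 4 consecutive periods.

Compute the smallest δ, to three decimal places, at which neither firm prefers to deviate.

0.753

A deviator earns 39 for 4 periods, then 11 forever; cooperating earns 30 forever. Multiplying the IC by (1−δ):
30 ≥ 39(1−δ^4) + 11δ^4, so 28·δ^4 ≥ 9 and δ^4 ≥ 9/28.
δ ≥ (9/28)^(1/4) ≈ 0.753.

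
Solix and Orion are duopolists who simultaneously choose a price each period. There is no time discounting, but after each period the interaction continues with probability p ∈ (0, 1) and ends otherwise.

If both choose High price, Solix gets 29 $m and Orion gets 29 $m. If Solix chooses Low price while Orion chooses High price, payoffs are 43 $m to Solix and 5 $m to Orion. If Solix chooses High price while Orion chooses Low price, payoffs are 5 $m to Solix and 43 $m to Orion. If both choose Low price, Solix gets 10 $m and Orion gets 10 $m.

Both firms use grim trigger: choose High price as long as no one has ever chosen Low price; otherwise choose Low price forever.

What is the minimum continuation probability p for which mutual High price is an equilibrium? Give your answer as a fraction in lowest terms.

Expected cooperation value is 29 + p·29 + p²·29 + … = 29/(1−p); deviation gives 43 + p·10/(1−p).
29 ≥ 43(1−p) + 10p ⇒ 33p ≥ 14 ⇒ p ≥ 14/33.

14/33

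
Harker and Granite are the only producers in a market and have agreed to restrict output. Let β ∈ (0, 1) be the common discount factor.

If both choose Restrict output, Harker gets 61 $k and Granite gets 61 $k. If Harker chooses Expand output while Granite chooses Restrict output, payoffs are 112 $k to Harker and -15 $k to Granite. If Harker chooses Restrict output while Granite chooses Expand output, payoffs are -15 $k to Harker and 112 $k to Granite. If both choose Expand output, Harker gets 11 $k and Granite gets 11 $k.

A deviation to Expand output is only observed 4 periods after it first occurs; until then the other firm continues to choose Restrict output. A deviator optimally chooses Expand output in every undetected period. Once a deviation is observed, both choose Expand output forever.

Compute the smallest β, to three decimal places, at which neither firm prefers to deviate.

0.843

Deviating for the 4 undetected periods gains 112−61 = 51 per period over cooperation, then loses 61−11 = 50 per period forever once punishment starts.
Gain: 51(1 + β + … + β^3); loss: 50·β^4/(1−β).
No profitable deviation ⇔ 51(1−β^4) ≤ 50·β^4, i.e. β^4 ≥ 51/(51+50) = 51/101.
Hence β ≥ (51/101)^(1/4) ≈ 0.843.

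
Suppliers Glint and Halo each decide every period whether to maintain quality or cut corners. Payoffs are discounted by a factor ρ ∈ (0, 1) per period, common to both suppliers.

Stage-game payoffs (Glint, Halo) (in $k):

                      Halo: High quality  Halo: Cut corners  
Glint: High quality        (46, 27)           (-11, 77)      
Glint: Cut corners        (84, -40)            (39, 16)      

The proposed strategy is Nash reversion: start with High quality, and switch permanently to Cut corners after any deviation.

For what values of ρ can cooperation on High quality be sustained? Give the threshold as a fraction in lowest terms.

38/45

For Glint: deviation gain 84−46 = 38, per-period punishment loss 46−39 = 7. IC gives ρ ≥ 38/45.
For Halo: gain 50, loss 11 per period, so ρ ≥ 50/61.
The tighter constraint is Glint's, so cooperation needs ρ ≥ 38/45.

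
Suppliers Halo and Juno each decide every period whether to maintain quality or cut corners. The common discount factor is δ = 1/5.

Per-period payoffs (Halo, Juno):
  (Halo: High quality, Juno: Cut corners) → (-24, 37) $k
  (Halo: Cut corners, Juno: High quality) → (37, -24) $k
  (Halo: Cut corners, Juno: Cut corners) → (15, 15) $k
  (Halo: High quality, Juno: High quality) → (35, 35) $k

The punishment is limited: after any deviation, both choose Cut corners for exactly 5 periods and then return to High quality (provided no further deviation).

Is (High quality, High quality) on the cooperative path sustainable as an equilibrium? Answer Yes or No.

Comparing payoff streams over the 6 periods until play realigns: cooperate → 35(1+δ+…+δ^5); deviate → 37 + 15(δ+…+δ^5).
Cooperation is sustained iff (35−15)(δ+…+δ^5) ≥ 37−35.
δ+…+δ^5 = 1/5·(1−(1/5)^5)/(1−1/5) = 0.2499, and (37−35)/(35−15) = 0.1000.
0.2499 ≥ 0.1000, so cooperation is sustainable.

Yes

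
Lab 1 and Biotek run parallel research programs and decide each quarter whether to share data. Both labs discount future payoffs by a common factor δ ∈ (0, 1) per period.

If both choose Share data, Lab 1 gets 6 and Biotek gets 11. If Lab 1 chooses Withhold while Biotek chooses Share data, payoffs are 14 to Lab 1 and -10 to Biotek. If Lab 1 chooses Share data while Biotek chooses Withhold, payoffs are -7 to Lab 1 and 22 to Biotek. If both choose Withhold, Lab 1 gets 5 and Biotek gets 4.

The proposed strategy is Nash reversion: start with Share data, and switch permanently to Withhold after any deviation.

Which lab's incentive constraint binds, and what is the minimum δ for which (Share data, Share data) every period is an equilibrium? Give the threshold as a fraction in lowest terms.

Lab 1: cooperation gives 6 each period; deviation gives 14 once then 5 forever.
  6/(1−δ) ≥ 14 + 5δ/(1−δ) ⇒ δ ≥ 8/9.
Biotek: cooperation gives 11 each period; deviation gives 22 once then 4 forever.
  δ ≥ 11/18.
Both must hold, so the binding constraint is Lab 1's: δ ≥ 8/9.

Lab 1; δ ≥ 8/9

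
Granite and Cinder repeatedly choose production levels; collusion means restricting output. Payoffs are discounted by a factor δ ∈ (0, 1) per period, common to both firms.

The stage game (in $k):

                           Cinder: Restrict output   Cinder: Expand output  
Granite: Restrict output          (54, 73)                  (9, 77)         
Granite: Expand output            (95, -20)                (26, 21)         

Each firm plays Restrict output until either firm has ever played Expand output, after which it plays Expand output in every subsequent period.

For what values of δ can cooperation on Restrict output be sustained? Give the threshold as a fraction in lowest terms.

Granite: cooperation gives 54 each period; deviation gives 95 once then 26 forever.
  54/(1−δ) ≥ 95 + 26δ/(1−δ) ⇒ δ ≥ 41/69.
Cinder: cooperation gives 73 each period; deviation gives 77 once then 21 forever.
  δ ≥ 4/56 = 1/14.
Both must hold, so the binding constraint is Granite's: δ ≥ 41/69.

41/69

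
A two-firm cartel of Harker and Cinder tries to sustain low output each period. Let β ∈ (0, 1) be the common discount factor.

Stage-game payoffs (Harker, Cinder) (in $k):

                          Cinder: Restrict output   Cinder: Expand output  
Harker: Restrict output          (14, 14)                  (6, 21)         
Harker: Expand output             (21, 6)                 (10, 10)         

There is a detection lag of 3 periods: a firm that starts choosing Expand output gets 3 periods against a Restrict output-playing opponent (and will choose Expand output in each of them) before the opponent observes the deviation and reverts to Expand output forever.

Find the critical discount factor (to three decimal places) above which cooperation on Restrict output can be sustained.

The best deviation is to choose Expand output for all 3 undetected periods, earning 21 each, then 10 forever once detected.
Deviation value: 21(1−β^3)/(1−β) + 10β^3/(1−β); cooperation value: 14/(1−β).
IC: 14 ≥ 21(1−β^3) + 10β^3 = 21 − 11β^3.
So β^3 ≥ 7/11, giving β ≥ (7/11)^(1/3) ≈ 0.860.

0.860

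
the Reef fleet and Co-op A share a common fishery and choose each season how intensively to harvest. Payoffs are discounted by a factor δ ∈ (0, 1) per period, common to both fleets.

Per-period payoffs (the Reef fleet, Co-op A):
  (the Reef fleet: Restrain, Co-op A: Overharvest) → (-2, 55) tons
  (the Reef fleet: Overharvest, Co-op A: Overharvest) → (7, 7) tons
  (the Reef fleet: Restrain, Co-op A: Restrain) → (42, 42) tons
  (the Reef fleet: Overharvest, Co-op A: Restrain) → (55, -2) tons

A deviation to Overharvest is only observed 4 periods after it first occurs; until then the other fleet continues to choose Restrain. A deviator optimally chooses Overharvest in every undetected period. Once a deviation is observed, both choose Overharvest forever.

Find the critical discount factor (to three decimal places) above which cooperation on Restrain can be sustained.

The best deviation is to choose Overharvest for all 4 undetected periods, earning 55 each, then 7 forever once detected.
Deviation value: 55(1−δ^4)/(1−δ) + 7δ^4/(1−δ); cooperation value: 42/(1−δ).
IC: 42 ≥ 55(1−δ^4) + 7δ^4 = 55 − 48δ^4.
So δ^4 ≥ 13/48, giving δ ≥ (13/48)^(1/4) ≈ 0.721.

0.721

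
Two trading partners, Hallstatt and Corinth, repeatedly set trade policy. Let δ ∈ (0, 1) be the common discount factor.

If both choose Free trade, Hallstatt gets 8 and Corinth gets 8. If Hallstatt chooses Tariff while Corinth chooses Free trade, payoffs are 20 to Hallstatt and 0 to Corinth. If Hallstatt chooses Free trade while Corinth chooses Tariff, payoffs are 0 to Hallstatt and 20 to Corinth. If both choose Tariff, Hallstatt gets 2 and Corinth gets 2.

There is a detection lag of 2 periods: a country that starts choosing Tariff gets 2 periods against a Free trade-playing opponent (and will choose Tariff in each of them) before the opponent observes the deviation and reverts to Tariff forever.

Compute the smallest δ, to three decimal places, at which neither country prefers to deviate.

0.816

Deviating for the 2 undetected periods gains 20−8 = 12 per period over cooperation, then loses 8−2 = 6 per period forever once punishment starts.
Gain: 12(1 + δ + … + δ^1); loss: 6·δ^2/(1−δ).
No profitable deviation ⇔ 12(1−δ^2) ≤ 6·δ^2, i.e. δ^2 ≥ 12/(12+6) = 2/3.
Hence δ ≥ (2/3)^(1/2) ≈ 0.816.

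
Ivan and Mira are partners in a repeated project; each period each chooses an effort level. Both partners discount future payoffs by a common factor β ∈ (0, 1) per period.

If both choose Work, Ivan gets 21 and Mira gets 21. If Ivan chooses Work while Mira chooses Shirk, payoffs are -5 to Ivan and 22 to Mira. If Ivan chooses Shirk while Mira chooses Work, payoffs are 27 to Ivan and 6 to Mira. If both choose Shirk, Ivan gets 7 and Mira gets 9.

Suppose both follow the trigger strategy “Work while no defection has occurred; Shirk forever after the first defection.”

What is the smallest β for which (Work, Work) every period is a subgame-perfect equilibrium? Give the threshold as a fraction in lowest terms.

For Ivan: deviation gain 27−21 = 6, per-period punishment loss 21−7 = 14. IC gives β ≥ 6/20 = 3/10.
For Mira: gain 1, loss 12 per period, so β ≥ 1/13.
The tighter constraint is Ivan's, so cooperation needs β ≥ 3/10.

3/10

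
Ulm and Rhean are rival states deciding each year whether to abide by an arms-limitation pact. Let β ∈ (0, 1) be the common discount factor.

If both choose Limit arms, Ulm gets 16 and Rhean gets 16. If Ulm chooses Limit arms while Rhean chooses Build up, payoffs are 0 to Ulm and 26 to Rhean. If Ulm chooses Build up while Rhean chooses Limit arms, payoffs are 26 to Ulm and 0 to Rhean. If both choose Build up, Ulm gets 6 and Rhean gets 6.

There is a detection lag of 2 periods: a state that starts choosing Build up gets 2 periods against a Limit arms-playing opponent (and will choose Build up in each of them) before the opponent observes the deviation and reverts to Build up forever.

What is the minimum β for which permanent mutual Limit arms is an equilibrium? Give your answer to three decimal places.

A deviator earns 26 for 2 periods, then 6 forever; cooperating earns 16 forever. Multiplying the IC by (1−β):
16 ≥ 26(1−β^2) + 6β^2, so 20·β^2 ≥ 10 and β^2 ≥ 1/2.
β ≥ (1/2)^(1/2) ≈ 0.707.

0.707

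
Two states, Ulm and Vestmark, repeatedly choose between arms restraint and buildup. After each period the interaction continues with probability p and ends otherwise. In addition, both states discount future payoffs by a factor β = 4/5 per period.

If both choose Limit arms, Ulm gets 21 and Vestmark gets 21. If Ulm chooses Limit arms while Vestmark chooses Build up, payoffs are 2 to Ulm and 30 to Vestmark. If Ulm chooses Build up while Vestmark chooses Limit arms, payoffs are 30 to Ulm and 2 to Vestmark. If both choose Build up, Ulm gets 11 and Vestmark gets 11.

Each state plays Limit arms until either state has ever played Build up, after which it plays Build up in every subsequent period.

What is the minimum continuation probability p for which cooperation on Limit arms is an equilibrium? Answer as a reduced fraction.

Expected continuation weight on next period's payoff is β·p = 4/5·p, which plays the role of the discount factor.
Cooperation requires 4/5·p ≥ (30−21)/(30−11) = 9/19, hence p ≥ 45/76.

45/76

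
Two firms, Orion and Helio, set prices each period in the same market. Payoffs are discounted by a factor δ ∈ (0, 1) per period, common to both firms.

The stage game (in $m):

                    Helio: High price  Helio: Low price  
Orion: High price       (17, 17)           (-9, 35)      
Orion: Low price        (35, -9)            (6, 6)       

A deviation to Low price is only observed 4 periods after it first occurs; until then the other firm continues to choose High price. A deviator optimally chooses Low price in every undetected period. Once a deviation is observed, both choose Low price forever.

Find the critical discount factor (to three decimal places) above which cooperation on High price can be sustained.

A deviator earns 35 for 4 periods, then 6 forever; cooperating earns 17 forever. Multiplying the IC by (1−δ):
17 ≥ 35(1−δ^4) + 6δ^4, so 29·δ^4 ≥ 18 and δ^4 ≥ 18/29.
δ ≥ (18/29)^(1/4) ≈ 0.888.

0.888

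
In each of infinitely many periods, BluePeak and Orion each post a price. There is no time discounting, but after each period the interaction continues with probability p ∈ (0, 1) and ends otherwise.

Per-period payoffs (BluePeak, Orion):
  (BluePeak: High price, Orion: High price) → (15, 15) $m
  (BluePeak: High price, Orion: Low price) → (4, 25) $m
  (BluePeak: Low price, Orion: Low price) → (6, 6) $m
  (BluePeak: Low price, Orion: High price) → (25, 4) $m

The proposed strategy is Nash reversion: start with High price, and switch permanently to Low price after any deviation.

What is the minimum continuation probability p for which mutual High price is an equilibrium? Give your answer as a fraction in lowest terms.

With no time discounting, the continuation probability p plays the role of the discount factor.
Grim-trigger IC: 15/(1−p) ≥ 25 + 6p/(1−p) ⇒ p ≥ (25−15)/(25−6) = 10/19.

10/19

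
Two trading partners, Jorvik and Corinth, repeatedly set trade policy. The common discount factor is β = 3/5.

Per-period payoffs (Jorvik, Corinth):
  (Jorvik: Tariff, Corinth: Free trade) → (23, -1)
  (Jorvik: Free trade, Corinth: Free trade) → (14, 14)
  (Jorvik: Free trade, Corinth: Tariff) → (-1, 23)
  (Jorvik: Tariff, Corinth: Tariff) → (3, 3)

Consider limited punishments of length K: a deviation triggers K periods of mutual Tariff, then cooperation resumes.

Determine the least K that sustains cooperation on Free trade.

2

Need Σ_{k=1}^{K} β^k ≥ (23−14)/(14−3) = 0.8182 at β = 3/5.
At K = 1 the sum is 0.6000 < 0.8182; at K = 2 it is 0.9600 ≥ 0.8182.
So the minimum punishment length is K = 2.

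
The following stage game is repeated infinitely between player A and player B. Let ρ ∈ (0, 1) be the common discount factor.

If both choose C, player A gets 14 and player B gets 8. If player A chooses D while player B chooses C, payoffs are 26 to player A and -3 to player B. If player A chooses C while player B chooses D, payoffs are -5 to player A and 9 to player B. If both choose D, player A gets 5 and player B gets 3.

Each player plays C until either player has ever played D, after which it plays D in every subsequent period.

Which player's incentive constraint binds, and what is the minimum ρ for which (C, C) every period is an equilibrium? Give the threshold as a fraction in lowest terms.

player A; ρ ≥ 4/7

player A: cooperation gives 14 each period; deviation gives 26 once then 5 forever.
  14/(1−ρ) ≥ 26 + 5ρ/(1−ρ) ⇒ ρ ≥ 12/21 = 4/7.
player B: cooperation gives 8 each period; deviation gives 9 once then 3 forever.
  ρ ≥ 1/6.
Both must hold, so the binding constraint is player A's: ρ ≥ 4/7.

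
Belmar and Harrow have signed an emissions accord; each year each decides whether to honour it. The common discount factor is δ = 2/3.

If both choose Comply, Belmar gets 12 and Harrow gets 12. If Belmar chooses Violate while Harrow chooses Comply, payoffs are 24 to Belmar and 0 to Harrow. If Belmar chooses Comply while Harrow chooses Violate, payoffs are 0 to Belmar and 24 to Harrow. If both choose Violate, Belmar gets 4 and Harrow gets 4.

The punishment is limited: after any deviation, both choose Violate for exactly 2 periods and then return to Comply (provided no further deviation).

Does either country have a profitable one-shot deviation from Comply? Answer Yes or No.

IC: δ+…+δ^2 ≥ (24−12)/(12−4) = 3/2.
At δ = 2/3: partial sum = 1.1111 < 1.5000. Cooperation not sustainable.

Yes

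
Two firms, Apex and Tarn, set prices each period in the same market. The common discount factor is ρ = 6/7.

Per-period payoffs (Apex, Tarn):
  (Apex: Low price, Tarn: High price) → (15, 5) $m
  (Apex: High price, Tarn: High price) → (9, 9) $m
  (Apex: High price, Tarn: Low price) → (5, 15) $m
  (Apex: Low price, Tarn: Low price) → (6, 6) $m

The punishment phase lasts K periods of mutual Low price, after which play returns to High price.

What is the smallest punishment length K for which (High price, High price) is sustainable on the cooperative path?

Need Σ_{k=1}^{K} ρ^k ≥ (15−9)/(9−6) = 2.0000 at ρ = 6/7.
At K = 2 the sum is 1.5918 < 2.0000; at K = 3 it is 2.2216 ≥ 2.0000.
So the minimum punishment length is K = 3.

3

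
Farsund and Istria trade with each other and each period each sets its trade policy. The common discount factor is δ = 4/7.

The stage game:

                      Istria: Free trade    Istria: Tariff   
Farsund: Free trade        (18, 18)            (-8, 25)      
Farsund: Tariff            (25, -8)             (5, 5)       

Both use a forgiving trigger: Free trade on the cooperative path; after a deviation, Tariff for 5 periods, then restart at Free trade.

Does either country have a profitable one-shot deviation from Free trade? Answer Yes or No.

No

A one-shot deviation gives 25 now, then 5 for 5 periods, then back to 18.
Gain from deviating: (25−18) today; loss: (18−5) in each of the next 5 periods.
No-deviation condition: (18−5)(δ+…+δ^5) ≥ 25−18, i.e. δ+…+δ^5 ≥ 7/13.
At δ = 4/7: δ+…+δ^5 = 1.2521 ≥ 0.5385.
So cooperation is sustainable.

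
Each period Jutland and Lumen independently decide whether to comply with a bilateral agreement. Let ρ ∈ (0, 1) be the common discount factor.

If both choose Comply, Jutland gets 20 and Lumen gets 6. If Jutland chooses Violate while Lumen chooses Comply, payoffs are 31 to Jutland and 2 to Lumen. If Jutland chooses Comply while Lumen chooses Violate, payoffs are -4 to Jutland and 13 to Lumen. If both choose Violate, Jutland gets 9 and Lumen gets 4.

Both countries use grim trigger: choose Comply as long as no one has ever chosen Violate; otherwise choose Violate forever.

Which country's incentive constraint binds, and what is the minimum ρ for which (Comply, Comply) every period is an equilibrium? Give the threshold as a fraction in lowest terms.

Lumen; ρ ≥ 7/9

Jutland's threshold: (31−20)/(31−9) = 1/2.
Lumen's threshold: (13−6)/(13−4) = 7/9.
1/2 < 7/9, so Lumen binds and ρ* = 7/9.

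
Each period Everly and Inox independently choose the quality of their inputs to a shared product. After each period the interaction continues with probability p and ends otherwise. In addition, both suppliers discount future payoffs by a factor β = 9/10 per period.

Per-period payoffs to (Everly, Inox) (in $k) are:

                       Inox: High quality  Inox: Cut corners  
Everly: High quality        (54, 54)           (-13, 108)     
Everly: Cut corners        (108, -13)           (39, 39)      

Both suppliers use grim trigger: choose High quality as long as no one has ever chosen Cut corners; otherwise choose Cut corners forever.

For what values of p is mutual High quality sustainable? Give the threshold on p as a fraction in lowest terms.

20/23

With continuation probability p and discount β, the effective per-period discount factor is βp.
Grim-trigger IC: βp ≥ (108−54)/(108−39) = 18/23.
So p ≥ (18/23)/(9/10) = 20/23.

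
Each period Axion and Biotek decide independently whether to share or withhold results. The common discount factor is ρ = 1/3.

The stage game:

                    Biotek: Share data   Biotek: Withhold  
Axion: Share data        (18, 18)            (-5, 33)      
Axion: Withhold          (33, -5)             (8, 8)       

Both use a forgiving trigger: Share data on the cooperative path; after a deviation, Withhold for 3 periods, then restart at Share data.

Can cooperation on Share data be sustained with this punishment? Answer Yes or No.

IC: ρ+…+ρ^3 ≥ (33−18)/(18−8) = 3/2.
At ρ = 1/3: partial sum = 0.4815 < 1.5000. Cooperation not sustainable.

No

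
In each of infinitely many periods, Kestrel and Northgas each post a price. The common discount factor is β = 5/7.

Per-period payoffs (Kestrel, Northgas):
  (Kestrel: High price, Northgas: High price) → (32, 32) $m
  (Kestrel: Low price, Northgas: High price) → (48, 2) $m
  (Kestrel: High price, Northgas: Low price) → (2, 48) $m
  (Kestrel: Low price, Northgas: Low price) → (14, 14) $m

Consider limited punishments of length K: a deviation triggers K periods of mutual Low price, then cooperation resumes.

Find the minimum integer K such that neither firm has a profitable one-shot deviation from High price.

2

IC: β(1−β^K)/(1−β) ≥ (48−32)/(32−14) = 8/9.
With β = 5/7: need 1 − β^K ≥ 8/9·(1−5/7)/(5/7), i.e. β^K ≤ 0.6444.
Since (5/7)^1 = 0.7143 and (5/7)^2 = 0.5102, the smallest such K is 2.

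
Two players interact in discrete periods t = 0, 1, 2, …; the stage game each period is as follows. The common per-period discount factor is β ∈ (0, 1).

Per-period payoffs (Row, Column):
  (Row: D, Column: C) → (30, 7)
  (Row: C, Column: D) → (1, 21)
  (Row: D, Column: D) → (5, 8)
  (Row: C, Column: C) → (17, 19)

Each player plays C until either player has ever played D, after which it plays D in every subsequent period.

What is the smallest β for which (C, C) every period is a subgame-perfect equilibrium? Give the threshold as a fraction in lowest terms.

13/25

Row's threshold: (30−17)/(30−5) = 13/25.
Column's threshold: (21−19)/(21−8) = 2/13.
13/25 > 2/13, so Row binds and β* = 13/25.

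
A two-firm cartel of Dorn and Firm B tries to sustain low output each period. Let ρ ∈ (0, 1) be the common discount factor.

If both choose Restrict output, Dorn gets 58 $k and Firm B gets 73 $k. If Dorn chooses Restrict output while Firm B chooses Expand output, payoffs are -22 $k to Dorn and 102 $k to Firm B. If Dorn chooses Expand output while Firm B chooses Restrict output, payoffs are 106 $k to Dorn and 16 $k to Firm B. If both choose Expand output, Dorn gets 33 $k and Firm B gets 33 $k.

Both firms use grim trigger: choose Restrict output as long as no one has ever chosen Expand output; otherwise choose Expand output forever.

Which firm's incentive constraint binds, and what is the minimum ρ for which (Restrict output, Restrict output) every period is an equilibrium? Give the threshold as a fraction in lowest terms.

Dorn's threshold: (106−58)/(106−33) = 48/73.
Firm B's threshold: (102−73)/(102−33) = 29/69.
48/73 > 29/69, so Dorn binds and ρ* = 48/73.

Dorn; ρ ≥ 48/73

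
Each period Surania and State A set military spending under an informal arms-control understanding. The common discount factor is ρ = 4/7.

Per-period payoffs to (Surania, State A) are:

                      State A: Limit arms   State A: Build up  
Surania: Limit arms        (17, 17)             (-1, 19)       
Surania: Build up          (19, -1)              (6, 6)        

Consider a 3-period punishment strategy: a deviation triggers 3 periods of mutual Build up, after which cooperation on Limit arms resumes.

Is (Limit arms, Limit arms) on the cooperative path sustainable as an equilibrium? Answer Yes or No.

Yes

Comparing payoff streams over the 4 periods until play realigns: cooperate → 17(1+ρ+…+ρ^3); deviate → 19 + 6(ρ+…+ρ^3).
Cooperation is sustained iff (17−6)(ρ+…+ρ^3) ≥ 19−17.
ρ+…+ρ^3 = 4/7·(1−(4/7)^3)/(1−4/7) = 1.0845, and (19−17)/(17−6) = 0.1818.
1.0845 ≥ 0.1818, so cooperation is sustainable.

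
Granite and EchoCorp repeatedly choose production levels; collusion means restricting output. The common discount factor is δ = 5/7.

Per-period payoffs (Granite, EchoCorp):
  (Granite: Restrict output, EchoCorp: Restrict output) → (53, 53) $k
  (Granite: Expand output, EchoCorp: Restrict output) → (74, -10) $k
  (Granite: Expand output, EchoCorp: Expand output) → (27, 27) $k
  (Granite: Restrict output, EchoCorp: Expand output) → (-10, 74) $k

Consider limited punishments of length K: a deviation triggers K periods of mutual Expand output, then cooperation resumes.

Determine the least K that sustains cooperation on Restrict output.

Need Σ_{k=1}^{K} δ^k ≥ (74−53)/(53−27) = 0.8077 at δ = 5/7.
At K = 1 the sum is 0.7143 < 0.8077; at K = 2 it is 1.2245 ≥ 0.8077.
So the minimum punishment length is K = 2.

2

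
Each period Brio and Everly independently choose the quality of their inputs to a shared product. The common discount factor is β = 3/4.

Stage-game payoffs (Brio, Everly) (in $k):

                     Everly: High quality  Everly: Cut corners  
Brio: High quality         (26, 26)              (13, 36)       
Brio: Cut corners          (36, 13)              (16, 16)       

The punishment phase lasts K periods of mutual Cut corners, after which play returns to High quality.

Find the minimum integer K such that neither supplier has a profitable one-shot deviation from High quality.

No profitable deviation requires (26−16)(β+…+β^K) ≥ 36−26, i.e. β+…+β^K ≥ 1 ≈ 1.0000.
With β = 3/4, the partial sums are K=1: 0.7500, K=2: 1.3125.
K = 2 is the first length at which the sum reaches 1.0000.

2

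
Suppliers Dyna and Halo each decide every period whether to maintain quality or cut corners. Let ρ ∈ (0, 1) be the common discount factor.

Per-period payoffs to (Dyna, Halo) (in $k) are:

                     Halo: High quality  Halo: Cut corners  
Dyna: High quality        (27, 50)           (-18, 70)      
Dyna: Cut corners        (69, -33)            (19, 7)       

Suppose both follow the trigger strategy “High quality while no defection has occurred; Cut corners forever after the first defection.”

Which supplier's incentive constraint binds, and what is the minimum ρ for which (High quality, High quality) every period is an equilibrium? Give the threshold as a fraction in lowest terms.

Dyna's threshold: (69−27)/(69−19) = 21/25.
Halo's threshold: (70−50)/(70−7) = 20/63.
21/25 > 20/63, so Dyna binds and ρ* = 21/25.

Dyna; ρ ≥ 21/25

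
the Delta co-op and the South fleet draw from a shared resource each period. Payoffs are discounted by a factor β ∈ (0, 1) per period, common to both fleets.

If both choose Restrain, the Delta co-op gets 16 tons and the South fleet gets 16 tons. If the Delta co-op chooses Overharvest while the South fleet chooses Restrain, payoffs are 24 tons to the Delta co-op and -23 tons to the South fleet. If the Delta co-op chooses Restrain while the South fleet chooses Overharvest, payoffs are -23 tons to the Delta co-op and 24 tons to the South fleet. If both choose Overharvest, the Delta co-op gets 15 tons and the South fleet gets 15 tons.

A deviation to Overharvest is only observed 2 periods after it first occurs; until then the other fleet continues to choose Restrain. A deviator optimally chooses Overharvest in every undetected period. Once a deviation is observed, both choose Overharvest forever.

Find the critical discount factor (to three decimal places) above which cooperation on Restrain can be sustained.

A deviator earns 24 for 2 periods, then 15 forever; cooperating earns 16 forever. Multiplying the IC by (1−β):
16 ≥ 24(1−β^2) + 15β^2, so 9·β^2 ≥ 8 and β^2 ≥ 8/9.
β ≥ (8/9)^(1/2) ≈ 0.943.

0.943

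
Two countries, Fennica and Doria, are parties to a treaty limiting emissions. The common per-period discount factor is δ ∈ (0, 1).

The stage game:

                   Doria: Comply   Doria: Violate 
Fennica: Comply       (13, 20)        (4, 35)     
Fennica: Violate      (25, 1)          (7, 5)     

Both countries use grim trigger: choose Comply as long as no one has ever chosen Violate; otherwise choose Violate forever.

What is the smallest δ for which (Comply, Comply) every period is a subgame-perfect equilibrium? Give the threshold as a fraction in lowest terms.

Fennica's threshold: (25−13)/(25−7) = 2/3.
Doria's threshold: (35−20)/(35−5) = 1/2.
2/3 > 1/2, so Fennica binds and δ* = 2/3.

2/3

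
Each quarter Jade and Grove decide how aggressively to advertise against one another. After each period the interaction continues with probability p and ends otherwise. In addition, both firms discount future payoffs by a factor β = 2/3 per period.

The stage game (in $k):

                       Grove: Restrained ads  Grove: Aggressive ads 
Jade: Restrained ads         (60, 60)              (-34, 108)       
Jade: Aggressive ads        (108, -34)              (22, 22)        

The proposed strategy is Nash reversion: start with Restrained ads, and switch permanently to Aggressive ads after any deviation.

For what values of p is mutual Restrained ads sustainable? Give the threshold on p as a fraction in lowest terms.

36/43

With continuation probability p and discount β, the effective per-period discount factor is βp.
Grim-trigger IC: βp ≥ (108−60)/(108−22) = 24/43.
So p ≥ (24/43)/(2/3) = 36/43.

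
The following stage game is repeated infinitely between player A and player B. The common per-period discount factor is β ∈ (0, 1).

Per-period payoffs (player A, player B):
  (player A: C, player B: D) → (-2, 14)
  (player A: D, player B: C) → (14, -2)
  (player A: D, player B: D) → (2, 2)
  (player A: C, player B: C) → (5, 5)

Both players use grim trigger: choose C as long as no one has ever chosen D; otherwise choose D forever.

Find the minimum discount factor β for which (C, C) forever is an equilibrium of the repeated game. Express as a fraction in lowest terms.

Cooperation forever yields 5 each period: 5/(1−β).
Deviating yields 14 once, then 2 forever: 14 + 2β/(1−β).
No profitable deviation requires 5/(1−β) ≥ 14 + 2β/(1−β).
Multiplying by (1−β): 5 ≥ 14(1−β) + 2β = 14 − 12β.
So 12β ≥ 9, i.e. β ≥ 9/12 = 3/4.

3/4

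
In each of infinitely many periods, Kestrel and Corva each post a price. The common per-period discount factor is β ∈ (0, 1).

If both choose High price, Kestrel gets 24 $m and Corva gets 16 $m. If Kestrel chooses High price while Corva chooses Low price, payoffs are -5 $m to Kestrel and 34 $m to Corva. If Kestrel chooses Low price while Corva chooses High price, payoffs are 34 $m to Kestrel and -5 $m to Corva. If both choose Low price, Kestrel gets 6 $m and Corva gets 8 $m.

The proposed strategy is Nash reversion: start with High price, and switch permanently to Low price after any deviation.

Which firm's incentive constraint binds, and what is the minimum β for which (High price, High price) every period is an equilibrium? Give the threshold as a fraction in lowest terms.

For Kestrel: deviation gain 34−24 = 10, per-period punishment loss 24−6 = 18. IC gives β ≥ 10/28 = 5/14.
For Corva: gain 18, loss 8 per period, so β ≥ 18/26 = 9/13.
The tighter constraint is Corva's, so cooperation needs β ≥ 9/13.

Corva; β ≥ 9/13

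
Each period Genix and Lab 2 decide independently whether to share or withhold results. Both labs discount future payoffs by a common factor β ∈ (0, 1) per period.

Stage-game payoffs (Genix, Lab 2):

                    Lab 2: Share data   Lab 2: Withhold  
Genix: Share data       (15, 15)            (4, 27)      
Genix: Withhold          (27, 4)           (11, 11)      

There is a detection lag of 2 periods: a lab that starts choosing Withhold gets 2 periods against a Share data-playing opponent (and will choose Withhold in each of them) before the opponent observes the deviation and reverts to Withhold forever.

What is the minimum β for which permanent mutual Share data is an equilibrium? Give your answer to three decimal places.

Deviating for the 2 undetected periods gains 27−15 = 12 per period over cooperation, then loses 15−11 = 4 per period forever once punishment starts.
Gain: 12(1 + β + … + β^1); loss: 4·β^2/(1−β).
No profitable deviation ⇔ 12(1−β^2) ≤ 4·β^2, i.e. β^2 ≥ 12/(12+4) = 3/4.
Hence β ≥ (3/4)^(1/2) ≈ 0.866.

0.866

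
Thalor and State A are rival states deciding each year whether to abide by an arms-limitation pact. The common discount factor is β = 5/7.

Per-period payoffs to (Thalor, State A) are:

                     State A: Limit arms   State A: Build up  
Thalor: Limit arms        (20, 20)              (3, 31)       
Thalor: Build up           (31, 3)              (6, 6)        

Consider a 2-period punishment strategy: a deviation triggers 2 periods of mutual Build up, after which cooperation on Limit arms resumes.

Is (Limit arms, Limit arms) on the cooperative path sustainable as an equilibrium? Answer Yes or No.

Yes

Comparing payoff streams over the 3 periods until play realigns: cooperate → 20(1+β+…+β^2); deviate → 31 + 6(β+…+β^2).
Cooperation is sustained iff (20−6)(β+…+β^2) ≥ 31−20.
β+…+β^2 = 5/7·(1−(5/7)^2)/(1−5/7) = 1.2245, and (31−20)/(20−6) = 0.7857.
1.2245 ≥ 0.7857, so cooperation is sustainable.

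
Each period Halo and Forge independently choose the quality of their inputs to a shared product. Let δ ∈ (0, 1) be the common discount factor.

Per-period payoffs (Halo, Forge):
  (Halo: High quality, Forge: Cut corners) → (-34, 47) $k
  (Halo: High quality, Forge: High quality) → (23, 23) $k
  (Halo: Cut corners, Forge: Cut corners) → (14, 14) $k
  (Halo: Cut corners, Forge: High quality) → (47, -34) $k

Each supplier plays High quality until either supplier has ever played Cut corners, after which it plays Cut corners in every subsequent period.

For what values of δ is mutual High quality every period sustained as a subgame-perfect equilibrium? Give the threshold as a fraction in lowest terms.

8/11

23/(1−δ) ≥ 47 + 14δ/(1−δ)
23 ≥ 47 − 33δ
δ ≥ 24/33 = 8/11.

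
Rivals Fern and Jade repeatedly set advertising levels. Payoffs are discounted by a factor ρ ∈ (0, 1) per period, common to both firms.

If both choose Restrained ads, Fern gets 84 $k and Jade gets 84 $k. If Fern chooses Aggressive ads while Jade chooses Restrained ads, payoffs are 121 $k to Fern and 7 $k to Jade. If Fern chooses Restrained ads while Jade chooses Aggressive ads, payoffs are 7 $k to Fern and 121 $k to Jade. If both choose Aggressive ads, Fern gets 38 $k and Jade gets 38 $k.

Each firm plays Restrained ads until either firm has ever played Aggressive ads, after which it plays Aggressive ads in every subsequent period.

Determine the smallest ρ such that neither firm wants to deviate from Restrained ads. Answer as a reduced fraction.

37/83

Under grim trigger the critical discount factor is (T−C)/(T−P) with T = 121, C = 84, P = 38.
ρ* = (121−84)/(121−38) = 37/83.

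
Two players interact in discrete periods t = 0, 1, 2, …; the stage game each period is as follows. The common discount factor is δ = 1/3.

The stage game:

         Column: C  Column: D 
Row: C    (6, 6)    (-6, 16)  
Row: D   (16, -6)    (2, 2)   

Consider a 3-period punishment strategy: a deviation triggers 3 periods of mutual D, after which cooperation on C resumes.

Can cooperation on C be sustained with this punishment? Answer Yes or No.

No

IC: δ+…+δ^3 ≥ (16−6)/(6−2) = 5/2.
At δ = 1/3: partial sum = 0.4815 < 2.5000. Cooperation not sustainable.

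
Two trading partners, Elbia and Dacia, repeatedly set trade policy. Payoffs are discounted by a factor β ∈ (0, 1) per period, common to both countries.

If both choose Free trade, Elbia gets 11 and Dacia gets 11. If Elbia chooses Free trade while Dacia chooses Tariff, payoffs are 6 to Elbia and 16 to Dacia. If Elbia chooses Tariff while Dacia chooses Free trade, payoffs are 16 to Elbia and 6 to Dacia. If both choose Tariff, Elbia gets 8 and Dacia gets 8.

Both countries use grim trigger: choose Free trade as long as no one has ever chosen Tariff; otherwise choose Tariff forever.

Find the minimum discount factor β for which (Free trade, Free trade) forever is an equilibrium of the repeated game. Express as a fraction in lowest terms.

Cooperation forever yields 11 each period: 11/(1−β).
Deviating yields 16 once, then 8 forever: 16 + 8β/(1−β).
No profitable deviation requires 11/(1−β) ≥ 16 + 8β/(1−β).
Multiplying by (1−β): 11 ≥ 16(1−β) + 8β = 16 − 8β.
So 8β ≥ 5, i.e. β ≥ 5/8.

5/8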